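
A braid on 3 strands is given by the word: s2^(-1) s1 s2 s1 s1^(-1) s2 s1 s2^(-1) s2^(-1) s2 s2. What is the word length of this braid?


The word length counts the number of generators (including inverses).
Listing each generator: s2^(-1), s1, s2, s1, s1^(-1), s2, s1, s2^(-1), s2^(-1), s2, s2
There are 11 generators in this braid word.

11


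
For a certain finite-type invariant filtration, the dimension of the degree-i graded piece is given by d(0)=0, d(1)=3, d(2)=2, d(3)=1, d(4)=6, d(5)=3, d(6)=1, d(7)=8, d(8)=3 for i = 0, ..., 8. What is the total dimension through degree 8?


Total dimension = d(0) + d(1) + ... + d(8)
= 0 + 3 + 2 + 1 + 6 + 3 + 1 + 8 + 3
= 27

27


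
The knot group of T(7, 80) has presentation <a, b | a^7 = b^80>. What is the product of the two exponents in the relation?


The relation is a^7 = b^80.
Product of exponents = 7 * 80
= 560

560


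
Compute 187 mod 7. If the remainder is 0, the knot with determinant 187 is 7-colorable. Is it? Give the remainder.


Step 1: A knot is p-colorable if and only if p divides its determinant.
Step 2: Compute 187 mod 7.
187 = 26 * 7 + 5
Step 3: 187 mod 7 = 5
Step 4: The knot is 7-colorable: no

5


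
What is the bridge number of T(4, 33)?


The bridge number of T(p,q) is min(p,q).
min(4, 33) = 4

4


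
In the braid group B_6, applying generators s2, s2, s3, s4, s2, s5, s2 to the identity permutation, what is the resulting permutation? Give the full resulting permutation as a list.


Starting with identity [1, 2, 3, 4, 5, 6].
Apply generators in sequence:
  After s2: [1, 3, 2, 4, 5, 6]
  After s2: [1, 2, 3, 4, 5, 6]
  After s3: [1, 2, 4, 3, 5, 6]
  After s4: [1, 2, 4, 5, 3, 6]
  After s2: [1, 4, 2, 5, 3, 6]
  After s5: [1, 4, 2, 5, 6, 3]
  After s2: [1, 2, 4, 5, 6, 3]
Final permutation: [1, 2, 4, 5, 6, 3]

[1, 2, 4, 5, 6, 3]


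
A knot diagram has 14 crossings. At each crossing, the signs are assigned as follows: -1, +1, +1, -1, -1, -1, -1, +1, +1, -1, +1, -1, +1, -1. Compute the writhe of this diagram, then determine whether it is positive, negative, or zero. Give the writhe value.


Step 1: Count positive crossings (+1).
Positive crossings: 6
Step 2: Count negative crossings (-1).
Negative crossings: 8
Step 3: Writhe = (positive) - (negative)
w = 6 - 8 = -2
Step 4: |w| = 2, and w is negative

-2


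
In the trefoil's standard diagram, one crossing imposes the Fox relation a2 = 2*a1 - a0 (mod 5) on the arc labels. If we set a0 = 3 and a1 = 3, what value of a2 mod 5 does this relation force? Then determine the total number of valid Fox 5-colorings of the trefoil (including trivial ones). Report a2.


Step 1: Apply the given crossing relation 2*a1 - a0 - a2 = 0 (mod 5).
  a2 = 2*a1 - a0 mod 5
  a2 = 2*3 - 3 mod 5
  a2 = 6 - 3 mod 5
  a2 = 3 mod 5 = 3
Step 2: The trefoil has determinant 3.
  Number of Fox p-colorings (p prime) is p^2 if p = 3, else p.
  Since 5 does not divide 3, only trivial (constant) colorings exist.
  (Here a0 = a1 = a2 = 3, the constant coloring, which is valid.)
  Total colorings = 5
Step 3: a2 = 3, total Fox 5-colorings = 5

3


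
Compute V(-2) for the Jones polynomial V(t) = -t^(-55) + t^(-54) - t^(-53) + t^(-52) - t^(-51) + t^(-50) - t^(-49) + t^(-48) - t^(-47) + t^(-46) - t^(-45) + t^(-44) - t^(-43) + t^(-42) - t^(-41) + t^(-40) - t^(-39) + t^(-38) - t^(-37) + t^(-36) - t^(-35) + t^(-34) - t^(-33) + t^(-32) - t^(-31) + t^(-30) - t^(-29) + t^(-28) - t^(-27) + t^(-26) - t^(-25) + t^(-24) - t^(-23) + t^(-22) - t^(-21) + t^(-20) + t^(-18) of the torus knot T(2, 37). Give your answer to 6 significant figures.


Substituting t = -2 into V(t) = -t^(-55) + t^(-54) - t^(-53) + t^(-52) - t^(-51) + t^(-50) - t^(-49) + t^(-48) - t^(-47) + t^(-46) - t^(-45) + t^(-44) - t^(-43) + t^(-42) - t^(-41) + t^(-40) - t^(-39) + t^(-38) - t^(-37) + t^(-36) - t^(-35) + t^(-34) - t^(-33) + t^(-32) - t^(-31) + t^(-30) - t^(-29) + t^(-28) - t^(-27) + t^(-26) - t^(-25) + t^(-24) - t^(-23) + t^(-22) - t^(-21) + t^(-20) + t^(-18):
  (-)t^(-55) = 2.77556e-17
  (+)t^(-54) = 5.55112e-17
  (-)t^(-53) = 1.11022e-16
  (+)t^(-52) = 2.22045e-16
  (-)t^(-51) = 4.44089e-16
  (+)t^(-50) = 8.88178e-16
  (-)t^(-49) = 1.77636e-15
  (+)t^(-48) = 3.55271e-15
  (-)t^(-47) = 7.10543e-15
  (+)t^(-46) = 1.42109e-14
  (-)t^(-45) = 2.84217e-14
  (+)t^(-44) = 5.68434e-14
  (-)t^(-43) = 1.13687e-13
  (+)t^(-42) = 2.27374e-13
  (-)t^(-41) = 4.54747e-13
  (+)t^(-40) = 9.09495e-13
  (-)t^(-39) = 1.81899e-12
  (+)t^(-38) = 3.63798e-12
  (-)t^(-37) = 7.27596e-12
  (+)t^(-36) = 1.45519e-11
  (-)t^(-35) = 2.91038e-11
  (+)t^(-34) = 5.82077e-11
  (-)t^(-33) = 1.16415e-10
  (+)t^(-32) = 2.32831e-10
  (-)t^(-31) = 4.65661e-10
  (+)t^(-30) = 9.31323e-10
  (-)t^(-29) = 1.86265e-09
  (+)t^(-28) = 3.72529e-09
  (-)t^(-27) = 7.45058e-09
  (+)t^(-26) = 1.49012e-08
  (-)t^(-25) = 2.98023e-08
  (+)t^(-24) = 5.96046e-08
  (-)t^(-23) = 1.19209e-07
  (+)t^(-22) = 2.38419e-07
  (-)t^(-21) = 4.76837e-07
  (+)t^(-20) = 9.53674e-07
  (+)t^(-18) = 3.8147e-06
Sum = (2.77556e-17) + (5.55112e-17) + (1.11022e-16) + (2.22045e-16) + (4.44089e-16) + (8.88178e-16) + (1.77636e-15) + (3.55271e-15) + (7.10543e-15) + (1.42109e-14) + (2.84217e-14) + (5.68434e-14) + (1.13687e-13) + (2.27374e-13) + (4.54747e-13) + (9.09495e-13) + (1.81899e-12) + (3.63798e-12) + (7.27596e-12) + (1.45519e-11) + (2.91038e-11) + (5.82077e-11) + (1.16415e-10) + (2.32831e-10) + (4.65661e-10) + (9.31323e-10) + (1.86265e-09) + (3.72529e-09) + (7.45058e-09) + (1.49012e-08) + (2.98023e-08) + (5.96046e-08) + (1.19209e-07) + (2.38419e-07) + (4.76837e-07) + (9.53674e-07) + (3.8147e-06)
= 5.722045898e-06
Rounded to 6 significant figures: 5.72205e-06

5.72205e-06


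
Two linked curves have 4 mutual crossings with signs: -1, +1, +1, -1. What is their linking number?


Step 1: Count positive crossings: 2
Step 2: Count negative crossings: 2
Step 3: Sum of signs = 2 - 2 = 0
Step 4: Linking number = sum/2 = 0/2 = 0

0


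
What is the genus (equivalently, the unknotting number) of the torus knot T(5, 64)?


For a torus knot T(p,q), both the unknotting number and genus equal (p-1)(q-1)/2.
= (5-1)(64-1)/2
= 4*63/2
= 252/2 = 126

126


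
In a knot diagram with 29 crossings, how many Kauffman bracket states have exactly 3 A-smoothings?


We choose which 3 of 29 crossings get A-smoothings.
C(29, 3) = 29! / (3! * 26!)
= 3654

3654


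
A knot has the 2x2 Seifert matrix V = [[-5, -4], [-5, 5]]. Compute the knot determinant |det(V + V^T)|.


Step 1: Form V + V^T where V = [[-5, -4], [-5, 5]]
  V^T = [[-5, -5], [-4, 5]]
  V + V^T = [[-10, -9], [-9, 10]]
Step 2: det(V + V^T) = (-10)*10 - (-9)*(-9)
  = -100 - 81 = -181
Step 3: Knot determinant = |det(V + V^T)| = |-181| = 181

181


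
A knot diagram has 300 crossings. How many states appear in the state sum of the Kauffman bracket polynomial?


Each crossing contributes 2 choices (A-smoothing or B-smoothing).
Total states = 2^300 = 2037035976334486086268445688409378161051468393665936250636140449354381299763336706183397376

2037035976334486086268445688409378161051468393665936250636140449354381299763336706183397376


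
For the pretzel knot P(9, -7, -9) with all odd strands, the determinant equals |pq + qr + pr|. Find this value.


Step 1: Compute pq + qr + pr.
pq = 9*(-7) = -63
qr = (-7)*(-9) = 63
pr = 9*(-9) = -81
pq + qr + pr = -63 + 63 + (-81) = -81
Step 2: Take absolute value.
det(P(9,-7,-9)) = |-81| = 81

81


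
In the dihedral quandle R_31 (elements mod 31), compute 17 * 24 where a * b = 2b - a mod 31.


17 * 24 = 2*24 - 17 mod 31
= 48 - 17 mod 31
= 31 mod 31 = 0

0


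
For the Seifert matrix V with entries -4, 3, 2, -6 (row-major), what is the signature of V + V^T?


Step 1: V + V^T = [[-8, 5], [5, -12]]
Step 2: trace = -20, det = 71
Step 3: Discriminant = (-20)^2 - 4*71 = 116
Step 4: Eigenvalues: -4.61484, -15.3852
Step 5: Signature = (# positive eigenvalues) - (# negative eigenvalues) = -2

-2


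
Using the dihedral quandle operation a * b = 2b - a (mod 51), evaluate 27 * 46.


27 * 46 = 2*46 - 27 mod 51
= 92 - 27 mod 51
= 65 mod 51 = 14

14


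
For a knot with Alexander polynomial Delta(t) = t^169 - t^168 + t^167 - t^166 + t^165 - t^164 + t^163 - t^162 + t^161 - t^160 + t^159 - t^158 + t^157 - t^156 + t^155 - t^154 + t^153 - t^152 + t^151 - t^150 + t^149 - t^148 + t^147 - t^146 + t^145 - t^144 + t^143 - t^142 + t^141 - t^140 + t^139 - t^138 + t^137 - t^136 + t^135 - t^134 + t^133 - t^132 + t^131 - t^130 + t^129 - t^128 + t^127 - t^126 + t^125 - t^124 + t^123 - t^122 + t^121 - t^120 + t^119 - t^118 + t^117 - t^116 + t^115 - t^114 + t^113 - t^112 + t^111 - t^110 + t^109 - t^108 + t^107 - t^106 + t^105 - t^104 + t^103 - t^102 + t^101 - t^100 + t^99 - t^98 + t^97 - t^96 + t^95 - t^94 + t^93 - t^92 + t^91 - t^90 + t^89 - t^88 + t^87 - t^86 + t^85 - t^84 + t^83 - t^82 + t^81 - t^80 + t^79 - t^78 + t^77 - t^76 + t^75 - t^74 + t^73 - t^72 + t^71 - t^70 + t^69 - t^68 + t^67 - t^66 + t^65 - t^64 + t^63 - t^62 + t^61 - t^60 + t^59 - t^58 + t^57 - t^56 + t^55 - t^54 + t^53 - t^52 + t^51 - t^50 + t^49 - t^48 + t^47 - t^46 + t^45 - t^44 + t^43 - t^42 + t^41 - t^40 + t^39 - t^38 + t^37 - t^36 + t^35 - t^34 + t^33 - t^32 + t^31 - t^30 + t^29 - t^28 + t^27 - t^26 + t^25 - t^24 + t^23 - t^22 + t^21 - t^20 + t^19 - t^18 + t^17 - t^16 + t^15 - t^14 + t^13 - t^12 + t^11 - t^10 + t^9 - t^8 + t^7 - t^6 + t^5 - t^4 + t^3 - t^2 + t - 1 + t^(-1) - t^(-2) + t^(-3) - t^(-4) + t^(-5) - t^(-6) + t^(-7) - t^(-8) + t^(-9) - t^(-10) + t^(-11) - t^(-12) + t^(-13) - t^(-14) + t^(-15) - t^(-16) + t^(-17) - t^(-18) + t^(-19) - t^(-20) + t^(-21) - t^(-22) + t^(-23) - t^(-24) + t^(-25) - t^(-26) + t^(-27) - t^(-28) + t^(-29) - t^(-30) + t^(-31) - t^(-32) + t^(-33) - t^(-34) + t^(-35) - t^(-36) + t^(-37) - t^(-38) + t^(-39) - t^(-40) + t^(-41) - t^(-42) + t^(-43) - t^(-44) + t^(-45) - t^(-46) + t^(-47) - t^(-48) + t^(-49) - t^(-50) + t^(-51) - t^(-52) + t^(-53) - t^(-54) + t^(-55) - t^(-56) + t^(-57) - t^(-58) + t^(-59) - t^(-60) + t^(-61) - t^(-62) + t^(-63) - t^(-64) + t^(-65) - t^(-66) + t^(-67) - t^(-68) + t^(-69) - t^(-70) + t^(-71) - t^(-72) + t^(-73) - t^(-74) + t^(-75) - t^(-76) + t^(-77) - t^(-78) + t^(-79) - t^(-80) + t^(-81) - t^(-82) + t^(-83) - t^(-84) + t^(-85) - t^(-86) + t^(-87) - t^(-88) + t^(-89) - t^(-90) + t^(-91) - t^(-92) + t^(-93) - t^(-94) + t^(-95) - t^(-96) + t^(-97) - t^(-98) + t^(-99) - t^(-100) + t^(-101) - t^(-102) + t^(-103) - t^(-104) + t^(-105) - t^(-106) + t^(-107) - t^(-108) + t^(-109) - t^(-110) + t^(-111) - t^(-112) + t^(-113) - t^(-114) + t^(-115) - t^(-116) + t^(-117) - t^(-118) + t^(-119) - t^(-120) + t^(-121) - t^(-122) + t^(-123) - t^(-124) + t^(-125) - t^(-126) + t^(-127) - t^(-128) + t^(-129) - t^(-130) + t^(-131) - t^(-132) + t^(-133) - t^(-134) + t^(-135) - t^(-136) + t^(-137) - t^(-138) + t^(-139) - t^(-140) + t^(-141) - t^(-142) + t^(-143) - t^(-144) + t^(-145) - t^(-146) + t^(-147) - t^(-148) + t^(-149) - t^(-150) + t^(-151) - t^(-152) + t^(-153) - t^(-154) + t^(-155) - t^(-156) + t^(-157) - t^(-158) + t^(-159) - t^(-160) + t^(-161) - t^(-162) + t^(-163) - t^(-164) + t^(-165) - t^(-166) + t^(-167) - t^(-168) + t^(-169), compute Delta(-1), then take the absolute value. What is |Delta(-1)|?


Step 1: The polynomial has 339 terms with alternating signs, exponents from 169 down to -169.
Step 2: Substitute t = -1. The i-th term has coefficient (-1)^i and exponent (m-i),
  so its value is (-1)^i * (-1)^(m-i) = (-1)^m = -1 for every i.
Step 3: All 339 terms equal -1, so Delta(-1) = 339 * (-1) = -339
Step 4: |Delta(-1)| = 339

339


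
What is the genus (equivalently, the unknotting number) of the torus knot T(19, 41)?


For a torus knot T(p,q), both the unknotting number and genus equal (p-1)(q-1)/2.
= (19-1)(41-1)/2
= 18*40/2
= 720/2 = 360

360


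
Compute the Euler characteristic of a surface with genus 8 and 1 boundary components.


chi = 2 - 2g - b
= 2 - 2*8 - 1
= 2 - 16 - 1 = -15

-15


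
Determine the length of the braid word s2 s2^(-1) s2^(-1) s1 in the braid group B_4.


The word length counts the number of generators (including inverses).
Listing each generator: s2, s2^(-1), s2^(-1), s1
There are 4 generators in this braid word.

4


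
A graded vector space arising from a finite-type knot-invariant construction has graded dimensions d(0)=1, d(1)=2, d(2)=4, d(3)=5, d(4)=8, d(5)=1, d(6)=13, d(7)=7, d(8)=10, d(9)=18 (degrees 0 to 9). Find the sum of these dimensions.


Total dimension = d(0) + d(1) + ... + d(9)
= 1 + 2 + 4 + 5 + 8 + 1 + 13 + 7 + 10 + 18
= 69

69


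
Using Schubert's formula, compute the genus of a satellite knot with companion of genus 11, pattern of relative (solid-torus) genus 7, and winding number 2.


Schubert: g(satellite) = g_rel(pattern) + |winding| * g(companion),
where g_rel(pattern) is the genus of the pattern relative to the solid torus.
= 7 + 2 * 11
= 7 + 22 = 29

29


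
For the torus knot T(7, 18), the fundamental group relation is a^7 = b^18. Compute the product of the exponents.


The relation is a^7 = b^18.
Product of exponents = 7 * 18
= 126

126


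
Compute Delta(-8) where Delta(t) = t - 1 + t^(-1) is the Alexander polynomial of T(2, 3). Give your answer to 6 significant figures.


Substituting t = -8 into Delta(t) = t - 1 + t^(-1):
Term values: (-8) + (-1) + (-0.125)
Sum = -9.125
Rounded to 6 significant figures: -9.125

-9.125


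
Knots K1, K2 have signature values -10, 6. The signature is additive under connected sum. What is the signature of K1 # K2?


The signature is additive under connected sum.
signature(K1 # K2) = (-10) + (6)
= -4

-4


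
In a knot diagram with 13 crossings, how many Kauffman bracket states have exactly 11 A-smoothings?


We choose which 11 of 13 crossings get A-smoothings.
C(13, 11) = 13! / (11! * 2!)
= 78

78


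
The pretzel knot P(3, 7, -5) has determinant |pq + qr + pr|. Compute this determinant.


Step 1: Compute pq + qr + pr.
pq = 3*7 = 21
qr = 7*(-5) = -35
pr = 3*(-5) = -15
pq + qr + pr = 21 + (-35) + (-15) = -29
Step 2: Take absolute value.
det(P(3,7,-5)) = |-29| = 29

29


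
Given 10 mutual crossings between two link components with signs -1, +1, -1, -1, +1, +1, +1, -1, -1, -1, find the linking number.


Step 1: Count positive crossings: 4
Step 2: Count negative crossings: 6
Step 3: Sum of signs = 4 - 6 = -2
Step 4: Linking number = sum/2 = -2/2 = -1

-1


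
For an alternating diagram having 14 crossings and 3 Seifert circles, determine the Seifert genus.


For alternating knots, g = (c - s + 1)/2.
= (14 - 3 + 1)/2
= 12/2 = 6

6


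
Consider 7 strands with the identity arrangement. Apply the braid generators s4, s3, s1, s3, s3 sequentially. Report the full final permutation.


Starting with identity [1, 2, 3, 4, 5, 6, 7].
Apply generators in sequence:
  After s4: [1, 2, 3, 5, 4, 6, 7]
  After s3: [1, 2, 5, 3, 4, 6, 7]
  After s1: [2, 1, 5, 3, 4, 6, 7]
  After s3: [2, 1, 3, 5, 4, 6, 7]
  After s3: [2, 1, 5, 3, 4, 6, 7]
Final permutation: [2, 1, 5, 3, 4, 6, 7]

[2, 1, 5, 3, 4, 6, 7]


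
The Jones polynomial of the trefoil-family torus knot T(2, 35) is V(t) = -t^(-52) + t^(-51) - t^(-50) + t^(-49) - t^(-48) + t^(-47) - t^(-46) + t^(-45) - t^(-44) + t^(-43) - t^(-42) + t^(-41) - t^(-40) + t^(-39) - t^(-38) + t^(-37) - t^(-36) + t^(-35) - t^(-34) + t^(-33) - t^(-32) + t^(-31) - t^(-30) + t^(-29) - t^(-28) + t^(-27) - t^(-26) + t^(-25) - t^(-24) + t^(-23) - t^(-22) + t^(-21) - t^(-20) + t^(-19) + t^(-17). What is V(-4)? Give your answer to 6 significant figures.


Substituting t = -4 into V(t) = -t^(-52) + t^(-51) - t^(-50) + t^(-49) - t^(-48) + t^(-47) - t^(-46) + t^(-45) - t^(-44) + t^(-43) - t^(-42) + t^(-41) - t^(-40) + t^(-39) - t^(-38) + t^(-37) - t^(-36) + t^(-35) - t^(-34) + t^(-33) - t^(-32) + t^(-31) - t^(-30) + t^(-29) - t^(-28) + t^(-27) - t^(-26) + t^(-25) - t^(-24) + t^(-23) - t^(-22) + t^(-21) - t^(-20) + t^(-19) + t^(-17):
  (-)t^(-52) = -4.93038e-32
  (+)t^(-51) = -1.97215e-31
  (-)t^(-50) = -7.88861e-31
  (+)t^(-49) = -3.15544e-30
  (-)t^(-48) = -1.26218e-29
  (+)t^(-47) = -5.04871e-29
  (-)t^(-46) = -2.01948e-28
  (+)t^(-45) = -8.07794e-28
  (-)t^(-44) = -3.23117e-27
  (+)t^(-43) = -1.29247e-26
  (-)t^(-42) = -5.16988e-26
  (+)t^(-41) = -2.06795e-25
  (-)t^(-40) = -8.27181e-25
  (+)t^(-39) = -3.30872e-24
  (-)t^(-38) = -1.32349e-23
  (+)t^(-37) = -5.29396e-23
  (-)t^(-36) = -2.11758e-22
  (+)t^(-35) = -8.47033e-22
  (-)t^(-34) = -3.38813e-21
  (+)t^(-33) = -1.35525e-20
  (-)t^(-32) = -5.42101e-20
  (+)t^(-31) = -2.1684e-19
  (-)t^(-30) = -8.67362e-19
  (+)t^(-29) = -3.46945e-18
  (-)t^(-28) = -1.38778e-17
  (+)t^(-27) = -5.55112e-17
  (-)t^(-26) = -2.22045e-16
  (+)t^(-25) = -8.88178e-16
  (-)t^(-24) = -3.55271e-15
  (+)t^(-23) = -1.42109e-14
  (-)t^(-22) = -5.68434e-14
  (+)t^(-21) = -2.27374e-13
  (-)t^(-20) = -9.09495e-13
  (+)t^(-19) = -3.63798e-12
  (+)t^(-17) = -5.82077e-11
Sum = (-4.93038e-32) + (-1.97215e-31) + (-7.88861e-31) + (-3.15544e-30) + (-1.26218e-29) + (-5.04871e-29) + (-2.01948e-28) + (-8.07794e-28) + (-3.23117e-27) + (-1.29247e-26) + (-5.16988e-26) + (-2.06795e-25) + (-8.27181e-25) + (-3.30872e-24) + (-1.32349e-23) + (-5.29396e-23) + (-2.11758e-22) + (-8.47033e-22) + (-3.38813e-21) + (-1.35525e-20) + (-5.42101e-20) + (-2.1684e-19) + (-8.67362e-19) + (-3.46945e-18) + (-1.38778e-17) + (-5.55112e-17) + (-2.22045e-16) + (-8.88178e-16) + (-3.55271e-15) + (-1.42109e-14) + (-5.68434e-14) + (-2.27374e-13) + (-9.09495e-13) + (-3.63798e-12) + (-5.82077e-11)
= -6.305829932e-11
Rounded to 6 significant figures: -6.30583e-11

-6.30583e-11


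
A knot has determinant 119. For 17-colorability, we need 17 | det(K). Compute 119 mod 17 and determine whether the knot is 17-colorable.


Step 1: A knot is p-colorable if and only if p divides its determinant.
Step 2: Compute 119 mod 17.
119 = 7 * 17 + 0
Step 3: 119 mod 17 = 0
Step 4: The knot is 17-colorable: yes

0


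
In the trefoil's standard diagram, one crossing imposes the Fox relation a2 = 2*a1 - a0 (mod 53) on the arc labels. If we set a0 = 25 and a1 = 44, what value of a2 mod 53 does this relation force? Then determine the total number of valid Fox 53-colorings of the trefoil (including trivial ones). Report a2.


Step 1: Apply the given crossing relation 2*a1 - a0 - a2 = 0 (mod 53).
  a2 = 2*a1 - a0 mod 53
  a2 = 2*44 - 25 mod 53
  a2 = 88 - 25 mod 53
  a2 = 63 mod 53 = 10
Step 2: The trefoil has determinant 3.
  Number of Fox p-colorings (p prime) is p^2 if p = 3, else p.
  Since 53 does not divide 3, only trivial (constant) colorings exist.
  (So the trial a0 = 25, a1 = 44 with a0 != a1 does NOT extend to a valid coloring of the whole trefoil: the other two crossing relations require 3*(a1 - a0) = 0 (mod 53), which fails.)
  Total colorings = 53
Step 3: a2 = 10, total Fox 53-colorings = 53

10


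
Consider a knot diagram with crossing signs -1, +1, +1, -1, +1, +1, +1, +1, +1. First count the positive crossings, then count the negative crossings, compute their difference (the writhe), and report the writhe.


Step 1: Count positive crossings (+1).
Positive crossings: 7
Step 2: Count negative crossings (-1).
Negative crossings: 2
Step 3: Writhe = (positive) - (negative)
w = 7 - 2 = 5
Step 4: |w| = 5, and w is positive

5


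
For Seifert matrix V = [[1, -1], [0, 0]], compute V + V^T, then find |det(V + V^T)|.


Step 1: Form V + V^T where V = [[1, -1], [0, 0]]
  V^T = [[1, 0], [-1, 0]]
  V + V^T = [[2, -1], [-1, 0]]
Step 2: det(V + V^T) = 2*0 - (-1)*(-1)
  = 0 - 1 = -1
Step 3: Knot determinant = |det(V + V^T)| = |-1| = 1

1


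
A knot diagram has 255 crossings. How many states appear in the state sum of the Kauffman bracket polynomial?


Each crossing contributes 2 choices (A-smoothing or B-smoothing).
Total states = 2^255 = 57896044618658097711785492504343953926634992332820282019728792003956564819968

57896044618658097711785492504343953926634992332820282019728792003956564819968


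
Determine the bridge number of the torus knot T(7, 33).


The bridge number of T(p,q) is min(p,q).
min(7, 33) = 7

7


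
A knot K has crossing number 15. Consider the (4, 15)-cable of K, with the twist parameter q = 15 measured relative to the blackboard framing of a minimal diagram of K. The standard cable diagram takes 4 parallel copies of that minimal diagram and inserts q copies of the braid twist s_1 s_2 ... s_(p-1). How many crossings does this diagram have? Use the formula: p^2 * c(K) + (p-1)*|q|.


Step 1: Each of the c(K) crossings of the companion diagram becomes p*p = p^2 crossings among the p parallel strands, and each of the |q| twists s_1 s_2 ... s_(p-1) adds (p-1) crossings.
  Crossings = p^2 * c(K) + (p-1)*|q|
Step 2: = 4^2 * 15 + (4-1)*15
Step 3: = 16*15 + 3*15
Step 4: = 240 + 45 = 285

285


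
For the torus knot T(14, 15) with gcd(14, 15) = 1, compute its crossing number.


For a torus knot T(p, q) with gcd(p,q)=1,
the crossing number is min(p*(q-1), q*(p-1)).
p*(q-1) = 14*14 = 196
q*(p-1) = 15*13 = 195
min(196, 195) = 195

195


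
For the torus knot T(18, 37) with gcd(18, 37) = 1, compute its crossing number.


For a torus knot T(p, q) with gcd(p,q)=1,
the crossing number is min(p*(q-1), q*(p-1)).
p*(q-1) = 18*36 = 648
q*(p-1) = 37*17 = 629
min(648, 629) = 629

629


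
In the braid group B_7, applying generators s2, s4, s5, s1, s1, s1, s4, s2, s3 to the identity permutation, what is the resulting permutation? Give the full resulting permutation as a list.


Starting with identity [1, 2, 3, 4, 5, 6, 7].
Apply generators in sequence:
  After s2: [1, 3, 2, 4, 5, 6, 7]
  After s4: [1, 3, 2, 5, 4, 6, 7]
  After s5: [1, 3, 2, 5, 6, 4, 7]
  After s1: [3, 1, 2, 5, 6, 4, 7]
  After s1: [1, 3, 2, 5, 6, 4, 7]
  After s1: [3, 1, 2, 5, 6, 4, 7]
  After s4: [3, 1, 2, 6, 5, 4, 7]
  After s2: [3, 2, 1, 6, 5, 4, 7]
  After s3: [3, 2, 6, 1, 5, 4, 7]
Final permutation: [3, 2, 6, 1, 5, 4, 7]

[3, 2, 6, 1, 5, 4, 7]


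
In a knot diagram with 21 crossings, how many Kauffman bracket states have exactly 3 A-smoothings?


We choose which 3 of 21 crossings get A-smoothings.
C(21, 3) = 21! / (3! * 18!)
= 1330

1330


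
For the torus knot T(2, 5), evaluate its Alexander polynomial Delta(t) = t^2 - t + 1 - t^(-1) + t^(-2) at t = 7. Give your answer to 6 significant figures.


Substituting t = 7 into Delta(t) = t^2 - t + 1 - t^(-1) + t^(-2):
Term values: (49) + (-7) + (1) + (-0.142857) + (0.0204082)
Sum = 42.87755102
Rounded to 6 significant figures: 42.8776

42.8776


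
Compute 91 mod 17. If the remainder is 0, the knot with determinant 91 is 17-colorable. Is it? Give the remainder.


Step 1: A knot is p-colorable if and only if p divides its determinant.
Step 2: Compute 91 mod 17.
91 = 5 * 17 + 6
Step 3: 91 mod 17 = 6
Step 4: The knot is 17-colorable: no

6


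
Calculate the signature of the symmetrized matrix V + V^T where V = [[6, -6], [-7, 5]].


Step 1: V + V^T = [[12, -13], [-13, 10]]
Step 2: trace = 22, det = -49
Step 3: Discriminant = 22^2 - 4*(-49) = 680
Step 4: Eigenvalues: 24.0384, -2.0384
Step 5: Signature = (# positive eigenvalues) - (# negative eigenvalues) = 0

0


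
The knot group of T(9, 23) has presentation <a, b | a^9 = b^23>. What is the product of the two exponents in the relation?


The relation is a^9 = b^23.
Product of exponents = 9 * 23
= 207

207


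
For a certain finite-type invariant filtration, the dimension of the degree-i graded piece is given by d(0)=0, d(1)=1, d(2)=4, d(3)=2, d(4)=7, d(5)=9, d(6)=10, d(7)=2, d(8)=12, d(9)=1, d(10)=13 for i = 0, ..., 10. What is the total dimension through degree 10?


Total dimension = d(0) + d(1) + ... + d(10)
= 0 + 1 + 4 + 2 + 7 + 9 + 10 + 2 + 12 + 1 + 13
= 61

61


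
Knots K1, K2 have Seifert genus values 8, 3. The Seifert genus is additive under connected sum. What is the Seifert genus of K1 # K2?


The Seifert genus is additive under connected sum.
Seifert genus(K1 # K2) = (8) + (3)
= 11

11


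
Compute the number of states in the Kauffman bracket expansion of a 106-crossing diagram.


Each crossing contributes 2 choices (A-smoothing or B-smoothing).
Total states = 2^106 = 81129638414606681695789005144064

81129638414606681695789005144064


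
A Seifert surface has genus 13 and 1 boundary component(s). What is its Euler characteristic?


chi = 2 - 2g - b
= 2 - 2*13 - 1
= 2 - 26 - 1 = -25

-25


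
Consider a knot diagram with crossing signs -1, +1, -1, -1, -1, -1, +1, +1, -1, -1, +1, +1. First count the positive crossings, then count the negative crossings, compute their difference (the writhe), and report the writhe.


Step 1: Count positive crossings (+1).
Positive crossings: 5
Step 2: Count negative crossings (-1).
Negative crossings: 7
Step 3: Writhe = (positive) - (negative)
w = 5 - 7 = -2
Step 4: |w| = 2, and w is negative

-2


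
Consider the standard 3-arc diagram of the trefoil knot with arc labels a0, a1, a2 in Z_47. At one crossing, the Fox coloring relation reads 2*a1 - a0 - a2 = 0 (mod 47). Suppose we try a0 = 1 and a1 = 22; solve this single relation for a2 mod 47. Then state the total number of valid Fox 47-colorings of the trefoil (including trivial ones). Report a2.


Step 1: Apply the given crossing relation 2*a1 - a0 - a2 = 0 (mod 47).
  a2 = 2*a1 - a0 mod 47
  a2 = 2*22 - 1 mod 47
  a2 = 44 - 1 mod 47
  a2 = 43 mod 47 = 43
Step 2: The trefoil has determinant 3.
  Number of Fox p-colorings (p prime) is p^2 if p = 3, else p.
  Since 47 does not divide 3, only trivial (constant) colorings exist.
  (So the trial a0 = 1, a1 = 22 with a0 != a1 does NOT extend to a valid coloring of the whole trefoil: the other two crossing relations require 3*(a1 - a0) = 0 (mod 47), which fails.)
  Total colorings = 47
Step 3: a2 = 43, total Fox 47-colorings = 47

43


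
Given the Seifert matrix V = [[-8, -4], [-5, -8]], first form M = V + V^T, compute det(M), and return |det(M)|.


Step 1: Form V + V^T where V = [[-8, -4], [-5, -8]]
  V^T = [[-8, -5], [-4, -8]]
  V + V^T = [[-16, -9], [-9, -16]]
Step 2: det(V + V^T) = (-16)*(-16) - (-9)*(-9)
  = 256 - 81 = 175
Step 3: Knot determinant = |det(V + V^T)| = |175| = 175

175


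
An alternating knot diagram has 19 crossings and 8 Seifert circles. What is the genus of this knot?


For alternating knots, g = (c - s + 1)/2.
= (19 - 8 + 1)/2
= 12/2 = 6

6


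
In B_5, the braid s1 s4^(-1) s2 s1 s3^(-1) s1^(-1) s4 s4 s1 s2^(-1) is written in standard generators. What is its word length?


The word length counts the number of generators (including inverses).
Listing each generator: s1, s4^(-1), s2, s1, s3^(-1), s1^(-1), s4, s4, s1, s2^(-1)
There are 10 generators in this braid word.

10


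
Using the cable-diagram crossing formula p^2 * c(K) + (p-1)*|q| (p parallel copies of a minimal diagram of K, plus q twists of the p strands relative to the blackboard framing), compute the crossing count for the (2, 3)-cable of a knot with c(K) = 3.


Step 1: Each of the c(K) crossings of the companion diagram becomes p*p = p^2 crossings among the p parallel strands, and each of the |q| twists s_1 s_2 ... s_(p-1) adds (p-1) crossings.
  Crossings = p^2 * c(K) + (p-1)*|q|
Step 2: = 2^2 * 3 + (2-1)*3
Step 3: = 4*3 + 1*3
Step 4: = 12 + 3 = 15

15


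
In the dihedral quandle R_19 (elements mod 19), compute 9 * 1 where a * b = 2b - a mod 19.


9 * 1 = 2*1 - 9 mod 19
= 2 - 9 mod 19
= -7 mod 19 = 12

12


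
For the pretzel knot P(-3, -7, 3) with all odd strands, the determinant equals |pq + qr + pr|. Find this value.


Step 1: Compute pq + qr + pr.
pq = (-3)*(-7) = 21
qr = (-7)*3 = -21
pr = (-3)*3 = -9
pq + qr + pr = 21 + (-21) + (-9) = -9
Step 2: Take absolute value.
det(P(-3,-7,3)) = |-9| = 9

9


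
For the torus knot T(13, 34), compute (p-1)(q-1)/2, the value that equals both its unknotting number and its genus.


For a torus knot T(p,q), both the unknotting number and genus equal (p-1)(q-1)/2.
= (13-1)(34-1)/2
= 12*33/2
= 396/2 = 198

198


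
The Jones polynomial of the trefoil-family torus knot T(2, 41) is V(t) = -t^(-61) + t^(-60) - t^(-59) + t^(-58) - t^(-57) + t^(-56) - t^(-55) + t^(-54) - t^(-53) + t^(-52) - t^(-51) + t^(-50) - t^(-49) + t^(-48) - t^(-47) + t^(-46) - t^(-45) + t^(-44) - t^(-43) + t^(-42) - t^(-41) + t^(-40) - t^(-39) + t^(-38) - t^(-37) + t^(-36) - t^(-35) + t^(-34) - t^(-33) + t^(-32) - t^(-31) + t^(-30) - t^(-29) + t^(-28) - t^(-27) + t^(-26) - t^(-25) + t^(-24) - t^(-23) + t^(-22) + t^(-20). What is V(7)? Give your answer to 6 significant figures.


Substituting t = 7 into V(t) = -t^(-61) + t^(-60) - t^(-59) + t^(-58) - t^(-57) + t^(-56) - t^(-55) + t^(-54) - t^(-53) + t^(-52) - t^(-51) + t^(-50) - t^(-49) + t^(-48) - t^(-47) + t^(-46) - t^(-45) + t^(-44) - t^(-43) + t^(-42) - t^(-41) + t^(-40) - t^(-39) + t^(-38) - t^(-37) + t^(-36) - t^(-35) + t^(-34) - t^(-33) + t^(-32) - t^(-31) + t^(-30) - t^(-29) + t^(-28) - t^(-27) + t^(-26) - t^(-25) + t^(-24) - t^(-23) + t^(-22) + t^(-20):
  (-)t^(-61) = -2.81203e-52
  (+)t^(-60) = 1.96842e-51
  (-)t^(-59) = -1.37789e-50
  (+)t^(-58) = 9.64525e-50
  (-)t^(-57) = -6.75168e-49
  (+)t^(-56) = 4.72617e-48
  (-)t^(-55) = -3.30832e-47
  (+)t^(-54) = 2.31583e-46
  (-)t^(-53) = -1.62108e-45
  (+)t^(-52) = 1.13475e-44
  (-)t^(-51) = -7.94328e-44
  (+)t^(-50) = 5.5603e-43
  (-)t^(-49) = -3.89221e-42
  (+)t^(-48) = 2.72455e-41
  (-)t^(-47) = -1.90718e-40
  (+)t^(-46) = 1.33503e-39
  (-)t^(-45) = -9.34519e-39
  (+)t^(-44) = 6.54163e-38
  (-)t^(-43) = -4.57914e-37
  (+)t^(-42) = 3.2054e-36
  (-)t^(-41) = -2.24378e-35
  (+)t^(-40) = 1.57065e-34
  (-)t^(-39) = -1.09945e-33
  (+)t^(-38) = 7.69617e-33
  (-)t^(-37) = -5.38732e-32
  (+)t^(-36) = 3.77112e-31
  (-)t^(-35) = -2.63979e-30
  (+)t^(-34) = 1.84785e-29
  (-)t^(-33) = -1.29349e-28
  (+)t^(-32) = 9.05446e-28
  (-)t^(-31) = -6.33812e-27
  (+)t^(-30) = 4.43669e-26
  (-)t^(-29) = -3.10568e-25
  (+)t^(-28) = 2.17398e-24
  (-)t^(-27) = -1.52178e-23
  (+)t^(-26) = 1.06525e-22
  (-)t^(-25) = -7.45674e-22
  (+)t^(-24) = 5.21972e-21
  (-)t^(-23) = -3.6538e-20
  (+)t^(-22) = 2.55766e-19
  (+)t^(-20) = 1.25325e-17
Sum = (-2.81203e-52) + (1.96842e-51) + (-1.37789e-50) + (9.64525e-50) + (-6.75168e-49) + (4.72617e-48) + (-3.30832e-47) + (2.31583e-46) + (-1.62108e-45) + (1.13475e-44) + (-7.94328e-44) + (5.5603e-43) + (-3.89221e-42) + (2.72455e-41) + (-1.90718e-40) + (1.33503e-39) + (-9.34519e-39) + (6.54163e-38) + (-4.57914e-37) + (3.2054e-36) + (-2.24378e-35) + (1.57065e-34) + (-1.09945e-33) + (7.69617e-33) + (-5.38732e-32) + (3.77112e-31) + (-2.63979e-30) + (1.84785e-29) + (-1.29349e-28) + (9.05446e-28) + (-6.33812e-27) + (4.43669e-26) + (-3.10568e-25) + (2.17398e-24) + (-1.52178e-23) + (1.06525e-22) + (-7.45674e-22) + (5.21972e-21) + (-3.6538e-20) + (2.55766e-19) + (1.25325e-17)
= 1.27563383e-17
Rounded to 6 significant figures: 1.27563e-17

1.27563e-17


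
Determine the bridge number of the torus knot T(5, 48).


The bridge number of T(p,q) is min(p,q).
min(5, 48) = 5

5


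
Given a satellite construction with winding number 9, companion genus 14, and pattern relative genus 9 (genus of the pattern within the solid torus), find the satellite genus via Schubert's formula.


Schubert: g(satellite) = g_rel(pattern) + |winding| * g(companion),
where g_rel(pattern) is the genus of the pattern relative to the solid torus.
= 9 + 9 * 14
= 9 + 126 = 135

135


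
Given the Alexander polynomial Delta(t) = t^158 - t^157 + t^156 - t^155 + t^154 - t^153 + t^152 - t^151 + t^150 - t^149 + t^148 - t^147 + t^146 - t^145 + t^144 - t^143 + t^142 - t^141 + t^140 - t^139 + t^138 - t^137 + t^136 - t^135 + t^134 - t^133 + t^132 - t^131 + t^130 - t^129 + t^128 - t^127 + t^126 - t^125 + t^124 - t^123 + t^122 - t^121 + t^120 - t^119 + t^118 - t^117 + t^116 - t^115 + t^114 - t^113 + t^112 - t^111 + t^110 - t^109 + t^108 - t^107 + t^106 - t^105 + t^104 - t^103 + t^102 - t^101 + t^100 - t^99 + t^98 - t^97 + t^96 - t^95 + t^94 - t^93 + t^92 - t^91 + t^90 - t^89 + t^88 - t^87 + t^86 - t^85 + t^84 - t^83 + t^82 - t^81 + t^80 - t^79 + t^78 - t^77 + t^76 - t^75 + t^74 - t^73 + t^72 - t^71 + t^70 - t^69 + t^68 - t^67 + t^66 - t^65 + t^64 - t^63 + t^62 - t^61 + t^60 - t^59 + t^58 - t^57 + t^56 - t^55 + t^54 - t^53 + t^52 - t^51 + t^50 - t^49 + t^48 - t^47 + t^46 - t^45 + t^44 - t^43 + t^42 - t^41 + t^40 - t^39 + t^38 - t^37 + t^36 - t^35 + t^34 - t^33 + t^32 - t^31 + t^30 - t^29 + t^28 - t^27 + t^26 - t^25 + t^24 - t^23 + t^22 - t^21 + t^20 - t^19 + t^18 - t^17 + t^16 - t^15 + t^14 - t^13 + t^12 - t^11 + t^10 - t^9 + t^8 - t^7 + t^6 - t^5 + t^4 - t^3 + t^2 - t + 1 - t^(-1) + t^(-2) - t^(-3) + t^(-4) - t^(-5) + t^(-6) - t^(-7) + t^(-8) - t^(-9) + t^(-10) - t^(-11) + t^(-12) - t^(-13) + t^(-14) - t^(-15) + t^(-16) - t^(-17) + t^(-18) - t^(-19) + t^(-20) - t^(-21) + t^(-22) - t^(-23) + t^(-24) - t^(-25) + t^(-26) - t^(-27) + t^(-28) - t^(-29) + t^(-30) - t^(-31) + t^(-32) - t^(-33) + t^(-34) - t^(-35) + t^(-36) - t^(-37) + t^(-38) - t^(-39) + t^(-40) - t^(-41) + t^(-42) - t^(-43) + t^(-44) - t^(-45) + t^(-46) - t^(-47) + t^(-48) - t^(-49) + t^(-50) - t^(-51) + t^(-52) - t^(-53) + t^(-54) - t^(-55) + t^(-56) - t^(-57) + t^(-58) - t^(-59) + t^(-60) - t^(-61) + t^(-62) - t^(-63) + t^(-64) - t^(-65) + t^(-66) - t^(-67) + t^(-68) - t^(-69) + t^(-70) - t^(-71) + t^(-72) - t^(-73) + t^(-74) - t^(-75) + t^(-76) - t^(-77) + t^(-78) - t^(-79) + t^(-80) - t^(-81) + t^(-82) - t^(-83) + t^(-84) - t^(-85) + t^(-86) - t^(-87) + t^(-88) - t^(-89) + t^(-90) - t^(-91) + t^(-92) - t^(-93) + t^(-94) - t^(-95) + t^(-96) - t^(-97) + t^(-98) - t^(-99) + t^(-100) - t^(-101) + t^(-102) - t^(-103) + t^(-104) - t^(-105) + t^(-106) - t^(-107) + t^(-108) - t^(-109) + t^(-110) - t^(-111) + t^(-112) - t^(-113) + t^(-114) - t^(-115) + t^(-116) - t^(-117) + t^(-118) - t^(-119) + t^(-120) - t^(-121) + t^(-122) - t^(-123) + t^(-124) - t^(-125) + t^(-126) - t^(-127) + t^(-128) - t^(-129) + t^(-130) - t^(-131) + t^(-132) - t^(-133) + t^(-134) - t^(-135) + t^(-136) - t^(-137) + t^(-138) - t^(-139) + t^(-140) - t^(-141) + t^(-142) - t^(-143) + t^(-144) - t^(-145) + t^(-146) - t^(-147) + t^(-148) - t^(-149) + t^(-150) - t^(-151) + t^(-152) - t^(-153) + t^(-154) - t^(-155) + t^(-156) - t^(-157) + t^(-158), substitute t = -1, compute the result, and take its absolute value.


Step 1: The polynomial has 317 terms with alternating signs, exponents from 158 down to -158.
Step 2: Substitute t = -1. The i-th term has coefficient (-1)^i and exponent (m-i),
  so its value is (-1)^i * (-1)^(m-i) = (-1)^m = 1 for every i.
Step 3: All 317 terms equal 1, so Delta(-1) = 317 * (1) = 317
Step 4: |Delta(-1)| = 317

317


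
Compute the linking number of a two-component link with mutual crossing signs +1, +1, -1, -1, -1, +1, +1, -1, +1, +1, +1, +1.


Step 1: Count positive crossings: 8
Step 2: Count negative crossings: 4
Step 3: Sum of signs = 8 - 4 = 4
Step 4: Linking number = sum/2 = 4/2 = 2

2


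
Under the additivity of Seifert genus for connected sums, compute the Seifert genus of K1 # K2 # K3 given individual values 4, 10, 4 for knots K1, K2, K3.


The Seifert genus is additive under connected sum.
Seifert genus(K1 # K2 # K3) = (4) + (10) + (4)
= 18

18


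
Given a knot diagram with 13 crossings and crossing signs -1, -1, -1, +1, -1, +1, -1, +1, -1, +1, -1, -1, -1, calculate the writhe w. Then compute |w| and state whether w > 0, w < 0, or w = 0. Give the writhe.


Step 1: Count positive crossings (+1).
Positive crossings: 4
Step 2: Count negative crossings (-1).
Negative crossings: 9
Step 3: Writhe = (positive) - (negative)
w = 4 - 9 = -5
Step 4: |w| = 5, and w is negative

-5


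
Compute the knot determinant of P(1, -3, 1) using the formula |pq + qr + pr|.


Step 1: Compute pq + qr + pr.
pq = 1*(-3) = -3
qr = (-3)*1 = -3
pr = 1*1 = 1
pq + qr + pr = -3 + (-3) + 1 = -5
Step 2: Take absolute value.
det(P(1,-3,1)) = |-5| = 5

5


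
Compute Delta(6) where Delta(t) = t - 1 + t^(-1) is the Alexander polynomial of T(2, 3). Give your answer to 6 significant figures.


Substituting t = 6 into Delta(t) = t - 1 + t^(-1):
Term values: (6) + (-1) + (0.166667)
Sum = 5.166666667
Rounded to 6 significant figures: 5.16667

5.16667


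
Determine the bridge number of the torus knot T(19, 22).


The bridge number of T(p,q) is min(p,q).
min(19, 22) = 19

19


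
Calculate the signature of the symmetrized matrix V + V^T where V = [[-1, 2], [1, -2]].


Step 1: V + V^T = [[-2, 3], [3, -4]]
Step 2: trace = -6, det = -1
Step 3: Discriminant = (-6)^2 - 4*(-1) = 40
Step 4: Eigenvalues: 0.162278, -6.16228
Step 5: Signature = (# positive eigenvalues) - (# negative eigenvalues) = 0

0


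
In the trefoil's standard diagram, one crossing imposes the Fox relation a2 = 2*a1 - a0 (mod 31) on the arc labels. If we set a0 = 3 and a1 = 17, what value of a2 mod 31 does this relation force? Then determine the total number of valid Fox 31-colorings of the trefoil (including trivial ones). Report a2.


Step 1: Apply the given crossing relation 2*a1 - a0 - a2 = 0 (mod 31).
  a2 = 2*a1 - a0 mod 31
  a2 = 2*17 - 3 mod 31
  a2 = 34 - 3 mod 31
  a2 = 31 mod 31 = 0
Step 2: The trefoil has determinant 3.
  Number of Fox p-colorings (p prime) is p^2 if p = 3, else p.
  Since 31 does not divide 3, only trivial (constant) colorings exist.
  (So the trial a0 = 3, a1 = 17 with a0 != a1 does NOT extend to a valid coloring of the whole trefoil: the other two crossing relations require 3*(a1 - a0) = 0 (mod 31), which fails.)
  Total colorings = 31
Step 3: a2 = 0, total Fox 31-colorings = 31

0


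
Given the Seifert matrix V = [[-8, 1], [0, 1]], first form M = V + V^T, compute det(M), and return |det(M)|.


Step 1: Form V + V^T where V = [[-8, 1], [0, 1]]
  V^T = [[-8, 0], [1, 1]]
  V + V^T = [[-16, 1], [1, 2]]
Step 2: det(V + V^T) = (-16)*2 - 1*1
  = -32 - 1 = -33
Step 3: Knot determinant = |det(V + V^T)| = |-33| = 33

33


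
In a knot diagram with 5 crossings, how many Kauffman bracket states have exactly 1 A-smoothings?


We choose which 1 of 5 crossings get A-smoothings.
C(5, 1) = 5! / (1! * 4!)
= 5

5


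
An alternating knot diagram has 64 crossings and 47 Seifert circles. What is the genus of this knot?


For alternating knots, g = (c - s + 1)/2.
= (64 - 47 + 1)/2
= 18/2 = 9

9


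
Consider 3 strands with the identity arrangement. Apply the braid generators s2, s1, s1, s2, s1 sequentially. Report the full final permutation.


Starting with identity [1, 2, 3].
Apply generators in sequence:
  After s2: [1, 3, 2]
  After s1: [3, 1, 2]
  After s1: [1, 3, 2]
  After s2: [1, 2, 3]
  After s1: [2, 1, 3]
Final permutation: [2, 1, 3]

[2, 1, 3]


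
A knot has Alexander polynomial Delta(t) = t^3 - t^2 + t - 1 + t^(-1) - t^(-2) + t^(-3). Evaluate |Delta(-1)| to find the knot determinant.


Step 1: The polynomial has 7 terms with alternating signs, exponents from 3 down to -3.
Step 2: Substitute t = -1. The i-th term has coefficient (-1)^i and exponent (m-i),
  so its value is (-1)^i * (-1)^(m-i) = (-1)^m = -1 for every i.
Step 3: All 7 terms equal -1, so Delta(-1) = 7 * (-1) = -7
Step 4: |Delta(-1)| = 7

7


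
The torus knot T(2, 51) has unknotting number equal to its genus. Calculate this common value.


For a torus knot T(p,q), both the unknotting number and genus equal (p-1)(q-1)/2.
= (2-1)(51-1)/2
= 1*50/2
= 50/2 = 25

25


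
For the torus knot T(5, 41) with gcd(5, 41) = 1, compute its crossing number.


For a torus knot T(p, q) with gcd(p,q)=1,
the crossing number is min(p*(q-1), q*(p-1)).
p*(q-1) = 5*40 = 200
q*(p-1) = 41*4 = 164
min(200, 164) = 164

164


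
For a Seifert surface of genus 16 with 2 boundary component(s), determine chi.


chi = 2 - 2g - b
= 2 - 2*16 - 2
= 2 - 32 - 2 = -32

-32


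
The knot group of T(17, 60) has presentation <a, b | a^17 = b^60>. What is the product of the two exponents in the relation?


The relation is a^17 = b^60.
Product of exponents = 17 * 60
= 1020

1020


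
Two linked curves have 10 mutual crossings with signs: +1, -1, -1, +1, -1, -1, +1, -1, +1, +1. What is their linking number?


Step 1: Count positive crossings: 5
Step 2: Count negative crossings: 5
Step 3: Sum of signs = 5 - 5 = 0
Step 4: Linking number = sum/2 = 0/2 = 0

0


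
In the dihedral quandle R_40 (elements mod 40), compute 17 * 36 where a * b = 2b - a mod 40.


17 * 36 = 2*36 - 17 mod 40
= 72 - 17 mod 40
= 55 mod 40 = 15

15
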